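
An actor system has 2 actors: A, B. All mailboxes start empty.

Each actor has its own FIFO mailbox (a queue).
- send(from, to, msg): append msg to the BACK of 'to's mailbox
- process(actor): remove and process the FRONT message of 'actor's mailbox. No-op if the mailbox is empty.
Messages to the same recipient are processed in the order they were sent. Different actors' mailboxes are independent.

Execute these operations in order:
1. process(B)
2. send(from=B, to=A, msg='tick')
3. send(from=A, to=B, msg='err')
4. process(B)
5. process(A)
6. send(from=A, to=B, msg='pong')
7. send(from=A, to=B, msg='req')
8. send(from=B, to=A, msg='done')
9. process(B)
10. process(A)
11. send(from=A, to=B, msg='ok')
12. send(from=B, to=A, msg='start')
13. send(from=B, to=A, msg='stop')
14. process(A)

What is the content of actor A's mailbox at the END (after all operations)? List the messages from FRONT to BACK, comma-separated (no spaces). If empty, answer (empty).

After 1 (process(B)): A:[] B:[]
After 2 (send(from=B, to=A, msg='tick')): A:[tick] B:[]
After 3 (send(from=A, to=B, msg='err')): A:[tick] B:[err]
After 4 (process(B)): A:[tick] B:[]
After 5 (process(A)): A:[] B:[]
After 6 (send(from=A, to=B, msg='pong')): A:[] B:[pong]
After 7 (send(from=A, to=B, msg='req')): A:[] B:[pong,req]
After 8 (send(from=B, to=A, msg='done')): A:[done] B:[pong,req]
After 9 (process(B)): A:[done] B:[req]
After 10 (process(A)): A:[] B:[req]
After 11 (send(from=A, to=B, msg='ok')): A:[] B:[req,ok]
After 12 (send(from=B, to=A, msg='start')): A:[start] B:[req,ok]
After 13 (send(from=B, to=A, msg='stop')): A:[start,stop] B:[req,ok]
After 14 (process(A)): A:[stop] B:[req,ok]

Answer: stop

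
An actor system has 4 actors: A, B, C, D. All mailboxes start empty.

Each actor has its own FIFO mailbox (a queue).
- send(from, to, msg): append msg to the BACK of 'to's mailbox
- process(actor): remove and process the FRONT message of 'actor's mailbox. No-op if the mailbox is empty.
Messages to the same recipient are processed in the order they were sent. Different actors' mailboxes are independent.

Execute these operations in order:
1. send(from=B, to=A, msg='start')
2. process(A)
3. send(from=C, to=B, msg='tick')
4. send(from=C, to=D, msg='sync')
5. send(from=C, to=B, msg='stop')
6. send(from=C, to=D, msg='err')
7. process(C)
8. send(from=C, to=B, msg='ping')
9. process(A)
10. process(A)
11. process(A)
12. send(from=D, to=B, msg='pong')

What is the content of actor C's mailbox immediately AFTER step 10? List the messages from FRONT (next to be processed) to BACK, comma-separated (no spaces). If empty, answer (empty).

After 1 (send(from=B, to=A, msg='start')): A:[start] B:[] C:[] D:[]
After 2 (process(A)): A:[] B:[] C:[] D:[]
After 3 (send(from=C, to=B, msg='tick')): A:[] B:[tick] C:[] D:[]
After 4 (send(from=C, to=D, msg='sync')): A:[] B:[tick] C:[] D:[sync]
After 5 (send(from=C, to=B, msg='stop')): A:[] B:[tick,stop] C:[] D:[sync]
After 6 (send(from=C, to=D, msg='err')): A:[] B:[tick,stop] C:[] D:[sync,err]
After 7 (process(C)): A:[] B:[tick,stop] C:[] D:[sync,err]
After 8 (send(from=C, to=B, msg='ping')): A:[] B:[tick,stop,ping] C:[] D:[sync,err]
After 9 (process(A)): A:[] B:[tick,stop,ping] C:[] D:[sync,err]
After 10 (process(A)): A:[] B:[tick,stop,ping] C:[] D:[sync,err]

(empty)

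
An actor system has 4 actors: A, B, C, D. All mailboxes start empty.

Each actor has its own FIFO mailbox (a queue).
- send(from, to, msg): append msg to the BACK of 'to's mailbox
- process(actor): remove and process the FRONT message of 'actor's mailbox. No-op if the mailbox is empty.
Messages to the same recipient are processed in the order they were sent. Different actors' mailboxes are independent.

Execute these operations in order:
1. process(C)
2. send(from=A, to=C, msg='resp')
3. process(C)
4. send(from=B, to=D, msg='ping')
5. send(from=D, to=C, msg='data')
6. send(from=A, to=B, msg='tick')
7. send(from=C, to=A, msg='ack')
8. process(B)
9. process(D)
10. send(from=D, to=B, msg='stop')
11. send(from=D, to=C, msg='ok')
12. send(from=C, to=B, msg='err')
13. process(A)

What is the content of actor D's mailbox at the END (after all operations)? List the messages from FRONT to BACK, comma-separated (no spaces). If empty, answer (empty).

Answer: (empty)

Derivation:
After 1 (process(C)): A:[] B:[] C:[] D:[]
After 2 (send(from=A, to=C, msg='resp')): A:[] B:[] C:[resp] D:[]
After 3 (process(C)): A:[] B:[] C:[] D:[]
After 4 (send(from=B, to=D, msg='ping')): A:[] B:[] C:[] D:[ping]
After 5 (send(from=D, to=C, msg='data')): A:[] B:[] C:[data] D:[ping]
After 6 (send(from=A, to=B, msg='tick')): A:[] B:[tick] C:[data] D:[ping]
After 7 (send(from=C, to=A, msg='ack')): A:[ack] B:[tick] C:[data] D:[ping]
After 8 (process(B)): A:[ack] B:[] C:[data] D:[ping]
After 9 (process(D)): A:[ack] B:[] C:[data] D:[]
After 10 (send(from=D, to=B, msg='stop')): A:[ack] B:[stop] C:[data] D:[]
After 11 (send(from=D, to=C, msg='ok')): A:[ack] B:[stop] C:[data,ok] D:[]
After 12 (send(from=C, to=B, msg='err')): A:[ack] B:[stop,err] C:[data,ok] D:[]
After 13 (process(A)): A:[] B:[stop,err] C:[data,ok] D:[]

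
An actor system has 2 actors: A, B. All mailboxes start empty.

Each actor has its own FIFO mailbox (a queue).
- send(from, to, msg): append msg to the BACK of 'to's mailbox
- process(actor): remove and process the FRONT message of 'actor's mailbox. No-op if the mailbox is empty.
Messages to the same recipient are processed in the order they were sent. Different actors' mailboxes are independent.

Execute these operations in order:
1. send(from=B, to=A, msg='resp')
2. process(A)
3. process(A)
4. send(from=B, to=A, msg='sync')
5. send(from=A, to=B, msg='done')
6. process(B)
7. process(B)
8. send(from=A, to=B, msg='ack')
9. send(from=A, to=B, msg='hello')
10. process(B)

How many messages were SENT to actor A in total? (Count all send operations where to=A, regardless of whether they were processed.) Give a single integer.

After 1 (send(from=B, to=A, msg='resp')): A:[resp] B:[]
After 2 (process(A)): A:[] B:[]
After 3 (process(A)): A:[] B:[]
After 4 (send(from=B, to=A, msg='sync')): A:[sync] B:[]
After 5 (send(from=A, to=B, msg='done')): A:[sync] B:[done]
After 6 (process(B)): A:[sync] B:[]
After 7 (process(B)): A:[sync] B:[]
After 8 (send(from=A, to=B, msg='ack')): A:[sync] B:[ack]
After 9 (send(from=A, to=B, msg='hello')): A:[sync] B:[ack,hello]
After 10 (process(B)): A:[sync] B:[hello]

Answer: 2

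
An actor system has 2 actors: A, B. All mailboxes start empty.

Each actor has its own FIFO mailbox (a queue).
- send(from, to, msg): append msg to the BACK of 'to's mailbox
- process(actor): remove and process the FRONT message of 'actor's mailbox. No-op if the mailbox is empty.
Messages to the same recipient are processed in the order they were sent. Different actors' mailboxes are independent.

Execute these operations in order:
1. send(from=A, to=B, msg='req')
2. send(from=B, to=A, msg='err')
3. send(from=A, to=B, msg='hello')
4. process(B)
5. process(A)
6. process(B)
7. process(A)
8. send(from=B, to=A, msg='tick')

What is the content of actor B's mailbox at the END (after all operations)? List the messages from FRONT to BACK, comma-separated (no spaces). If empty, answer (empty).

Answer: (empty)

Derivation:
After 1 (send(from=A, to=B, msg='req')): A:[] B:[req]
After 2 (send(from=B, to=A, msg='err')): A:[err] B:[req]
After 3 (send(from=A, to=B, msg='hello')): A:[err] B:[req,hello]
After 4 (process(B)): A:[err] B:[hello]
After 5 (process(A)): A:[] B:[hello]
After 6 (process(B)): A:[] B:[]
After 7 (process(A)): A:[] B:[]
After 8 (send(from=B, to=A, msg='tick')): A:[tick] B:[]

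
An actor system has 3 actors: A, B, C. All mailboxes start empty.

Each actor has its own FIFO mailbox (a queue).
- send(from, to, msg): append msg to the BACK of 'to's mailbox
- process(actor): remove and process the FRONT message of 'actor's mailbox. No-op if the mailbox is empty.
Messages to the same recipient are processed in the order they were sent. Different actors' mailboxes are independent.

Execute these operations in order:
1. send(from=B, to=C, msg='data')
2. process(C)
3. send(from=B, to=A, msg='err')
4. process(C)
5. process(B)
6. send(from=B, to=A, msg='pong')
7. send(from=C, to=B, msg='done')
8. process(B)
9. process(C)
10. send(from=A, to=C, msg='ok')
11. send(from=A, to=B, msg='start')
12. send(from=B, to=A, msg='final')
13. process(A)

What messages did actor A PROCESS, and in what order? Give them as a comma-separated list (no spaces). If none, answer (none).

Answer: err

Derivation:
After 1 (send(from=B, to=C, msg='data')): A:[] B:[] C:[data]
After 2 (process(C)): A:[] B:[] C:[]
After 3 (send(from=B, to=A, msg='err')): A:[err] B:[] C:[]
After 4 (process(C)): A:[err] B:[] C:[]
After 5 (process(B)): A:[err] B:[] C:[]
After 6 (send(from=B, to=A, msg='pong')): A:[err,pong] B:[] C:[]
After 7 (send(from=C, to=B, msg='done')): A:[err,pong] B:[done] C:[]
After 8 (process(B)): A:[err,pong] B:[] C:[]
After 9 (process(C)): A:[err,pong] B:[] C:[]
After 10 (send(from=A, to=C, msg='ok')): A:[err,pong] B:[] C:[ok]
After 11 (send(from=A, to=B, msg='start')): A:[err,pong] B:[start] C:[ok]
After 12 (send(from=B, to=A, msg='final')): A:[err,pong,final] B:[start] C:[ok]
After 13 (process(A)): A:[pong,final] B:[start] C:[ok]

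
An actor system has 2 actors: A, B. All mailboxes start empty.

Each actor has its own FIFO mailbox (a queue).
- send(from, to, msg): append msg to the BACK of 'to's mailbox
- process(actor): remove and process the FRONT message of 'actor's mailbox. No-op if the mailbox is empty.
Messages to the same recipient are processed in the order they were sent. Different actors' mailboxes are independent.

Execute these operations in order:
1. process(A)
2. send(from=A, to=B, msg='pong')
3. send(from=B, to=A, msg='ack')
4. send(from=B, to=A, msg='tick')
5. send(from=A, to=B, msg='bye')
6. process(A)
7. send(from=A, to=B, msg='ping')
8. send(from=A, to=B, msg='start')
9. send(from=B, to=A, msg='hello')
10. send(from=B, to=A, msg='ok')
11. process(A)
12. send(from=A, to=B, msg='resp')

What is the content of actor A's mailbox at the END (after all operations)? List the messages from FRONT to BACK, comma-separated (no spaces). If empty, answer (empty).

Answer: hello,ok

Derivation:
After 1 (process(A)): A:[] B:[]
After 2 (send(from=A, to=B, msg='pong')): A:[] B:[pong]
After 3 (send(from=B, to=A, msg='ack')): A:[ack] B:[pong]
After 4 (send(from=B, to=A, msg='tick')): A:[ack,tick] B:[pong]
After 5 (send(from=A, to=B, msg='bye')): A:[ack,tick] B:[pong,bye]
After 6 (process(A)): A:[tick] B:[pong,bye]
After 7 (send(from=A, to=B, msg='ping')): A:[tick] B:[pong,bye,ping]
After 8 (send(from=A, to=B, msg='start')): A:[tick] B:[pong,bye,ping,start]
After 9 (send(from=B, to=A, msg='hello')): A:[tick,hello] B:[pong,bye,ping,start]
After 10 (send(from=B, to=A, msg='ok')): A:[tick,hello,ok] B:[pong,bye,ping,start]
After 11 (process(A)): A:[hello,ok] B:[pong,bye,ping,start]
After 12 (send(from=A, to=B, msg='resp')): A:[hello,ok] B:[pong,bye,ping,start,resp]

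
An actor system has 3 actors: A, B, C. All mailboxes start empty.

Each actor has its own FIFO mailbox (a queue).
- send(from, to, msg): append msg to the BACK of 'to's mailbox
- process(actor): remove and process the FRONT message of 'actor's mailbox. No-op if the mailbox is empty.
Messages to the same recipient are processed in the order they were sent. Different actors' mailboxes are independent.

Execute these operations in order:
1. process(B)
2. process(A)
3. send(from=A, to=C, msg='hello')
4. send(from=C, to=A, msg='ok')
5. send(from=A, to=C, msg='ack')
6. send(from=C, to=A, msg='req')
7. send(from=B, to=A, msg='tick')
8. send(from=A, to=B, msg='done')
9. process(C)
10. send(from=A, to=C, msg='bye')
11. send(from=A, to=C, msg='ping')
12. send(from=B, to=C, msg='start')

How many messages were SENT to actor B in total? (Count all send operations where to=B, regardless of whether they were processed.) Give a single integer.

Answer: 1

Derivation:
After 1 (process(B)): A:[] B:[] C:[]
After 2 (process(A)): A:[] B:[] C:[]
After 3 (send(from=A, to=C, msg='hello')): A:[] B:[] C:[hello]
After 4 (send(from=C, to=A, msg='ok')): A:[ok] B:[] C:[hello]
After 5 (send(from=A, to=C, msg='ack')): A:[ok] B:[] C:[hello,ack]
After 6 (send(from=C, to=A, msg='req')): A:[ok,req] B:[] C:[hello,ack]
After 7 (send(from=B, to=A, msg='tick')): A:[ok,req,tick] B:[] C:[hello,ack]
After 8 (send(from=A, to=B, msg='done')): A:[ok,req,tick] B:[done] C:[hello,ack]
After 9 (process(C)): A:[ok,req,tick] B:[done] C:[ack]
After 10 (send(from=A, to=C, msg='bye')): A:[ok,req,tick] B:[done] C:[ack,bye]
After 11 (send(from=A, to=C, msg='ping')): A:[ok,req,tick] B:[done] C:[ack,bye,ping]
After 12 (send(from=B, to=C, msg='start')): A:[ok,req,tick] B:[done] C:[ack,bye,ping,start]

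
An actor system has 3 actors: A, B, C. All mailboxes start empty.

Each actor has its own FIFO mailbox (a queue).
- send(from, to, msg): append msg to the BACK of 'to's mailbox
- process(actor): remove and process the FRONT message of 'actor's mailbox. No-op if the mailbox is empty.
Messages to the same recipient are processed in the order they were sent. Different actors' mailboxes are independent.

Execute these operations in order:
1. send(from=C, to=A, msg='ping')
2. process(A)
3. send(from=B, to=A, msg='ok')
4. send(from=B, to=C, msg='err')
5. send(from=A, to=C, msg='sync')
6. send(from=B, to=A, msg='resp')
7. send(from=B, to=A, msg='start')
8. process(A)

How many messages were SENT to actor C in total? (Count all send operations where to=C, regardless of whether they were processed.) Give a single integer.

After 1 (send(from=C, to=A, msg='ping')): A:[ping] B:[] C:[]
After 2 (process(A)): A:[] B:[] C:[]
After 3 (send(from=B, to=A, msg='ok')): A:[ok] B:[] C:[]
After 4 (send(from=B, to=C, msg='err')): A:[ok] B:[] C:[err]
After 5 (send(from=A, to=C, msg='sync')): A:[ok] B:[] C:[err,sync]
After 6 (send(from=B, to=A, msg='resp')): A:[ok,resp] B:[] C:[err,sync]
After 7 (send(from=B, to=A, msg='start')): A:[ok,resp,start] B:[] C:[err,sync]
After 8 (process(A)): A:[resp,start] B:[] C:[err,sync]

Answer: 2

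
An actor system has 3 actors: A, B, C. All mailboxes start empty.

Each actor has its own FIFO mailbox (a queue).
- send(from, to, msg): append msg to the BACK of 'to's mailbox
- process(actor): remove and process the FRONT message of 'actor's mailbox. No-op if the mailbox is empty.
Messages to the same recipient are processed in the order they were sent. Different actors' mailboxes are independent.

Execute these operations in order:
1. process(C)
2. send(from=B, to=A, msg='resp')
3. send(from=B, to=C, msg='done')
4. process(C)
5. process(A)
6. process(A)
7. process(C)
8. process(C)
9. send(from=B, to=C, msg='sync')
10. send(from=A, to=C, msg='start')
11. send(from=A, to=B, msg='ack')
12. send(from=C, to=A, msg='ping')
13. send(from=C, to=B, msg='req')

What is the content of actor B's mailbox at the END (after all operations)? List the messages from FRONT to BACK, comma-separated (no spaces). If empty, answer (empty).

After 1 (process(C)): A:[] B:[] C:[]
After 2 (send(from=B, to=A, msg='resp')): A:[resp] B:[] C:[]
After 3 (send(from=B, to=C, msg='done')): A:[resp] B:[] C:[done]
After 4 (process(C)): A:[resp] B:[] C:[]
After 5 (process(A)): A:[] B:[] C:[]
After 6 (process(A)): A:[] B:[] C:[]
After 7 (process(C)): A:[] B:[] C:[]
After 8 (process(C)): A:[] B:[] C:[]
After 9 (send(from=B, to=C, msg='sync')): A:[] B:[] C:[sync]
After 10 (send(from=A, to=C, msg='start')): A:[] B:[] C:[sync,start]
After 11 (send(from=A, to=B, msg='ack')): A:[] B:[ack] C:[sync,start]
After 12 (send(from=C, to=A, msg='ping')): A:[ping] B:[ack] C:[sync,start]
After 13 (send(from=C, to=B, msg='req')): A:[ping] B:[ack,req] C:[sync,start]

Answer: ack,req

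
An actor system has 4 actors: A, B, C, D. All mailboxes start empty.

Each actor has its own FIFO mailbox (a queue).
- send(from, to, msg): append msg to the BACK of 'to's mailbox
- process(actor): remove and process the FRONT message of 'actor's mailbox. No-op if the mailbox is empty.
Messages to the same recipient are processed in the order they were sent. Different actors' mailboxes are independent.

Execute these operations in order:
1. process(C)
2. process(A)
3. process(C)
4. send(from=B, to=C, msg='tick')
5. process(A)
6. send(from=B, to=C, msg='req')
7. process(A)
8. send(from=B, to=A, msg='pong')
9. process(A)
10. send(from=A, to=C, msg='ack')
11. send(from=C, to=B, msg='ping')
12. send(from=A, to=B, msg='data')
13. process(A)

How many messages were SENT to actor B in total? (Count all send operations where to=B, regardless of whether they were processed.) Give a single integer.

After 1 (process(C)): A:[] B:[] C:[] D:[]
After 2 (process(A)): A:[] B:[] C:[] D:[]
After 3 (process(C)): A:[] B:[] C:[] D:[]
After 4 (send(from=B, to=C, msg='tick')): A:[] B:[] C:[tick] D:[]
After 5 (process(A)): A:[] B:[] C:[tick] D:[]
After 6 (send(from=B, to=C, msg='req')): A:[] B:[] C:[tick,req] D:[]
After 7 (process(A)): A:[] B:[] C:[tick,req] D:[]
After 8 (send(from=B, to=A, msg='pong')): A:[pong] B:[] C:[tick,req] D:[]
After 9 (process(A)): A:[] B:[] C:[tick,req] D:[]
After 10 (send(from=A, to=C, msg='ack')): A:[] B:[] C:[tick,req,ack] D:[]
After 11 (send(from=C, to=B, msg='ping')): A:[] B:[ping] C:[tick,req,ack] D:[]
After 12 (send(from=A, to=B, msg='data')): A:[] B:[ping,data] C:[tick,req,ack] D:[]
After 13 (process(A)): A:[] B:[ping,data] C:[tick,req,ack] D:[]

Answer: 2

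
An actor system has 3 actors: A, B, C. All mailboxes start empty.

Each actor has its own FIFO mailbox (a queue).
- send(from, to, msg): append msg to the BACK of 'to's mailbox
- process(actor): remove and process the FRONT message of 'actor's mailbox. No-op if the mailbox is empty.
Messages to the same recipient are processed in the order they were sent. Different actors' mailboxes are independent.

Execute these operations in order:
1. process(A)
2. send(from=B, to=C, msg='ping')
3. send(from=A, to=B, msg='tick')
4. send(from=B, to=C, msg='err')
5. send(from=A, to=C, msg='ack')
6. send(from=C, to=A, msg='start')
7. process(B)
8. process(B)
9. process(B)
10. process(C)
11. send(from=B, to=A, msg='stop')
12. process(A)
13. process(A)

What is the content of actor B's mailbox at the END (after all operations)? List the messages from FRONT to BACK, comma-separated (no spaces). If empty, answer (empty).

Answer: (empty)

Derivation:
After 1 (process(A)): A:[] B:[] C:[]
After 2 (send(from=B, to=C, msg='ping')): A:[] B:[] C:[ping]
After 3 (send(from=A, to=B, msg='tick')): A:[] B:[tick] C:[ping]
After 4 (send(from=B, to=C, msg='err')): A:[] B:[tick] C:[ping,err]
After 5 (send(from=A, to=C, msg='ack')): A:[] B:[tick] C:[ping,err,ack]
After 6 (send(from=C, to=A, msg='start')): A:[start] B:[tick] C:[ping,err,ack]
After 7 (process(B)): A:[start] B:[] C:[ping,err,ack]
After 8 (process(B)): A:[start] B:[] C:[ping,err,ack]
After 9 (process(B)): A:[start] B:[] C:[ping,err,ack]
After 10 (process(C)): A:[start] B:[] C:[err,ack]
After 11 (send(from=B, to=A, msg='stop')): A:[start,stop] B:[] C:[err,ack]
After 12 (process(A)): A:[stop] B:[] C:[err,ack]
After 13 (process(A)): A:[] B:[] C:[err,ack]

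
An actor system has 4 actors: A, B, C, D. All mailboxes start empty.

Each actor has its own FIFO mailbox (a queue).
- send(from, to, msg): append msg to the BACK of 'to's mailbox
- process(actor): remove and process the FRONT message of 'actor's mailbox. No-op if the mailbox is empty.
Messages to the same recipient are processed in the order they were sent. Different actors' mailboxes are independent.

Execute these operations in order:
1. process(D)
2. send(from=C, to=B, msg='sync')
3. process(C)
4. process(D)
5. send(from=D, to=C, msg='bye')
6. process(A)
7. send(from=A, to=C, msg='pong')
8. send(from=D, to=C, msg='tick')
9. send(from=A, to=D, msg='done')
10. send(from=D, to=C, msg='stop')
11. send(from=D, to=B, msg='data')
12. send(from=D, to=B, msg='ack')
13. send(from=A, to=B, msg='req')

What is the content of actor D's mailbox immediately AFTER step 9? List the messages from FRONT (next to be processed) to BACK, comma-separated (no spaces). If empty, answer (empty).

After 1 (process(D)): A:[] B:[] C:[] D:[]
After 2 (send(from=C, to=B, msg='sync')): A:[] B:[sync] C:[] D:[]
After 3 (process(C)): A:[] B:[sync] C:[] D:[]
After 4 (process(D)): A:[] B:[sync] C:[] D:[]
After 5 (send(from=D, to=C, msg='bye')): A:[] B:[sync] C:[bye] D:[]
After 6 (process(A)): A:[] B:[sync] C:[bye] D:[]
After 7 (send(from=A, to=C, msg='pong')): A:[] B:[sync] C:[bye,pong] D:[]
After 8 (send(from=D, to=C, msg='tick')): A:[] B:[sync] C:[bye,pong,tick] D:[]
After 9 (send(from=A, to=D, msg='done')): A:[] B:[sync] C:[bye,pong,tick] D:[done]

done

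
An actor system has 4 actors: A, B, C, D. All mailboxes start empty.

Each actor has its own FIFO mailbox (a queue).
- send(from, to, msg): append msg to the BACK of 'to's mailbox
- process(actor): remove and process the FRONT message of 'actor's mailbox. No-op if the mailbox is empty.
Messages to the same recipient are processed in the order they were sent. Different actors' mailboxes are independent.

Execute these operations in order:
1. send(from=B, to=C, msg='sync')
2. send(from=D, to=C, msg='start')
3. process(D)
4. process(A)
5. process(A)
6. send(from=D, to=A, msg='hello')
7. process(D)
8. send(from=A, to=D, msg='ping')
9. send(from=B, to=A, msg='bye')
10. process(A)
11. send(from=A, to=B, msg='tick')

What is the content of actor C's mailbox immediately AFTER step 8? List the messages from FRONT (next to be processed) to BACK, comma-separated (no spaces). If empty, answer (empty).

After 1 (send(from=B, to=C, msg='sync')): A:[] B:[] C:[sync] D:[]
After 2 (send(from=D, to=C, msg='start')): A:[] B:[] C:[sync,start] D:[]
After 3 (process(D)): A:[] B:[] C:[sync,start] D:[]
After 4 (process(A)): A:[] B:[] C:[sync,start] D:[]
After 5 (process(A)): A:[] B:[] C:[sync,start] D:[]
After 6 (send(from=D, to=A, msg='hello')): A:[hello] B:[] C:[sync,start] D:[]
After 7 (process(D)): A:[hello] B:[] C:[sync,start] D:[]
After 8 (send(from=A, to=D, msg='ping')): A:[hello] B:[] C:[sync,start] D:[ping]

sync,start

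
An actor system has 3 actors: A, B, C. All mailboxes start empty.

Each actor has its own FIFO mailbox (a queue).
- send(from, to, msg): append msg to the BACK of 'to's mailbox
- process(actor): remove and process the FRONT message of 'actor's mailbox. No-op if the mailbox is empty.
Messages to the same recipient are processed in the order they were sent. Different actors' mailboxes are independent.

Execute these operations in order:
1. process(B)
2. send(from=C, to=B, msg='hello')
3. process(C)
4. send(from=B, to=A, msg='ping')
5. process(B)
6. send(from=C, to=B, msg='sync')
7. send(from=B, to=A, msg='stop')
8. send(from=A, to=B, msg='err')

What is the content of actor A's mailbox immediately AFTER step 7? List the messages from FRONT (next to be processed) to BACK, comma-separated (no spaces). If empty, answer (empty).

After 1 (process(B)): A:[] B:[] C:[]
After 2 (send(from=C, to=B, msg='hello')): A:[] B:[hello] C:[]
After 3 (process(C)): A:[] B:[hello] C:[]
After 4 (send(from=B, to=A, msg='ping')): A:[ping] B:[hello] C:[]
After 5 (process(B)): A:[ping] B:[] C:[]
After 6 (send(from=C, to=B, msg='sync')): A:[ping] B:[sync] C:[]
After 7 (send(from=B, to=A, msg='stop')): A:[ping,stop] B:[sync] C:[]

ping,stop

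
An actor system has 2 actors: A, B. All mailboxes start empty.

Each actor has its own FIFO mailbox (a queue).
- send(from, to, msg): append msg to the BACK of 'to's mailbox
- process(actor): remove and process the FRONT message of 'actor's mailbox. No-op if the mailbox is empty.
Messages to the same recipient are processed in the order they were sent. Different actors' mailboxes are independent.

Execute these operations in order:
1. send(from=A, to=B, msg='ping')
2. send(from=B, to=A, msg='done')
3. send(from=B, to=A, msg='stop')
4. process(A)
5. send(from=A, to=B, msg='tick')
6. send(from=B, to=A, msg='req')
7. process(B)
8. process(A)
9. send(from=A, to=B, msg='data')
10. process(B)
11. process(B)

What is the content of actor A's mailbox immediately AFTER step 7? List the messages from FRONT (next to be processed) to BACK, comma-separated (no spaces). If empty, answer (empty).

After 1 (send(from=A, to=B, msg='ping')): A:[] B:[ping]
After 2 (send(from=B, to=A, msg='done')): A:[done] B:[ping]
After 3 (send(from=B, to=A, msg='stop')): A:[done,stop] B:[ping]
After 4 (process(A)): A:[stop] B:[ping]
After 5 (send(from=A, to=B, msg='tick')): A:[stop] B:[ping,tick]
After 6 (send(from=B, to=A, msg='req')): A:[stop,req] B:[ping,tick]
After 7 (process(B)): A:[stop,req] B:[tick]

stop,req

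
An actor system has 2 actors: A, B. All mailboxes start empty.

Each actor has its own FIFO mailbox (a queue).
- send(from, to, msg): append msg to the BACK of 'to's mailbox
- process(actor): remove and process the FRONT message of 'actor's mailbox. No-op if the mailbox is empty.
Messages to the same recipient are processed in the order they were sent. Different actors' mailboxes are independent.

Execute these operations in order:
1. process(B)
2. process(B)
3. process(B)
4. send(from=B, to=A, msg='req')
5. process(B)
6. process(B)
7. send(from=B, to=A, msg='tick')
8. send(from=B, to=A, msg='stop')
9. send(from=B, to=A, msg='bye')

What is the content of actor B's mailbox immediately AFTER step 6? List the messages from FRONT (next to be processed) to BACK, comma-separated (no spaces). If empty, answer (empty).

After 1 (process(B)): A:[] B:[]
After 2 (process(B)): A:[] B:[]
After 3 (process(B)): A:[] B:[]
After 4 (send(from=B, to=A, msg='req')): A:[req] B:[]
After 5 (process(B)): A:[req] B:[]
After 6 (process(B)): A:[req] B:[]

(empty)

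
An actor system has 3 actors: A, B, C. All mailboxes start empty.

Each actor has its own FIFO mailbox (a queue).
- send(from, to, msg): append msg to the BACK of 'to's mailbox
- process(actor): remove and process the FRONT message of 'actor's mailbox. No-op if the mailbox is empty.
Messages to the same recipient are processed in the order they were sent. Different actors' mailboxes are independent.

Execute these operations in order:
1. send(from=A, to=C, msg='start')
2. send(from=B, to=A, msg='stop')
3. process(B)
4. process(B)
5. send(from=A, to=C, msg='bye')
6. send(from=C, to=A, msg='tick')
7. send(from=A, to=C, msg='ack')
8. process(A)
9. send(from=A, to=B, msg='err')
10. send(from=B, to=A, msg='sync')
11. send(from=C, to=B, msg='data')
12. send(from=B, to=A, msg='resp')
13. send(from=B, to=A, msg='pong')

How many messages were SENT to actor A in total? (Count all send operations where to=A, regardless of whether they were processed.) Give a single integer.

Answer: 5

Derivation:
After 1 (send(from=A, to=C, msg='start')): A:[] B:[] C:[start]
After 2 (send(from=B, to=A, msg='stop')): A:[stop] B:[] C:[start]
After 3 (process(B)): A:[stop] B:[] C:[start]
After 4 (process(B)): A:[stop] B:[] C:[start]
After 5 (send(from=A, to=C, msg='bye')): A:[stop] B:[] C:[start,bye]
After 6 (send(from=C, to=A, msg='tick')): A:[stop,tick] B:[] C:[start,bye]
After 7 (send(from=A, to=C, msg='ack')): A:[stop,tick] B:[] C:[start,bye,ack]
After 8 (process(A)): A:[tick] B:[] C:[start,bye,ack]
After 9 (send(from=A, to=B, msg='err')): A:[tick] B:[err] C:[start,bye,ack]
After 10 (send(from=B, to=A, msg='sync')): A:[tick,sync] B:[err] C:[start,bye,ack]
After 11 (send(from=C, to=B, msg='data')): A:[tick,sync] B:[err,data] C:[start,bye,ack]
After 12 (send(from=B, to=A, msg='resp')): A:[tick,sync,resp] B:[err,data] C:[start,bye,ack]
After 13 (send(from=B, to=A, msg='pong')): A:[tick,sync,resp,pong] B:[err,data] C:[start,bye,ack]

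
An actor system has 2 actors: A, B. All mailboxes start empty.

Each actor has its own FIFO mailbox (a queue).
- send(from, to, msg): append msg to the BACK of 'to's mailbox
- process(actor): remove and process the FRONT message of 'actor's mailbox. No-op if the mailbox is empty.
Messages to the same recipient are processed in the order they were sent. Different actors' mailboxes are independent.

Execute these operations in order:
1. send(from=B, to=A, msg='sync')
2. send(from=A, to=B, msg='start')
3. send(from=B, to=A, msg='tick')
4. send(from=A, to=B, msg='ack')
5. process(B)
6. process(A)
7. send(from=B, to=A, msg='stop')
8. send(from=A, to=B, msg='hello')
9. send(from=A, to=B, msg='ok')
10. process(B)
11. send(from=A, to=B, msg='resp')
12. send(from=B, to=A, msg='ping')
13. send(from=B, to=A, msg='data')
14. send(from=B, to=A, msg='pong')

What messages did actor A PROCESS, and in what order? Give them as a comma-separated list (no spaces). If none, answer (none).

Answer: sync

Derivation:
After 1 (send(from=B, to=A, msg='sync')): A:[sync] B:[]
After 2 (send(from=A, to=B, msg='start')): A:[sync] B:[start]
After 3 (send(from=B, to=A, msg='tick')): A:[sync,tick] B:[start]
After 4 (send(from=A, to=B, msg='ack')): A:[sync,tick] B:[start,ack]
After 5 (process(B)): A:[sync,tick] B:[ack]
After 6 (process(A)): A:[tick] B:[ack]
After 7 (send(from=B, to=A, msg='stop')): A:[tick,stop] B:[ack]
After 8 (send(from=A, to=B, msg='hello')): A:[tick,stop] B:[ack,hello]
After 9 (send(from=A, to=B, msg='ok')): A:[tick,stop] B:[ack,hello,ok]
After 10 (process(B)): A:[tick,stop] B:[hello,ok]
After 11 (send(from=A, to=B, msg='resp')): A:[tick,stop] B:[hello,ok,resp]
After 12 (send(from=B, to=A, msg='ping')): A:[tick,stop,ping] B:[hello,ok,resp]
After 13 (send(from=B, to=A, msg='data')): A:[tick,stop,ping,data] B:[hello,ok,resp]
After 14 (send(from=B, to=A, msg='pong')): A:[tick,stop,ping,data,pong] B:[hello,ok,resp]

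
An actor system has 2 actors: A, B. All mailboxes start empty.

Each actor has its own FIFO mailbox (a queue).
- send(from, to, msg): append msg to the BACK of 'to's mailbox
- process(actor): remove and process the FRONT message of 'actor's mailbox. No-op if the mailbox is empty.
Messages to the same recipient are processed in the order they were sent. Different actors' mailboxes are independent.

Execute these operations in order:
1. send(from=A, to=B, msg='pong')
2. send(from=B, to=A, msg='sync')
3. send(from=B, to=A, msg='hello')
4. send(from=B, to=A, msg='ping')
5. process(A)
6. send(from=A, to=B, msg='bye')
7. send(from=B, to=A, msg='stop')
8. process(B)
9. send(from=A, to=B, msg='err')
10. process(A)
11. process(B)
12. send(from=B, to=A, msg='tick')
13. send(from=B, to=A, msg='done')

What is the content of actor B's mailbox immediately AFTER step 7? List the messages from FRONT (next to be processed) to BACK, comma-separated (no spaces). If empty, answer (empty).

After 1 (send(from=A, to=B, msg='pong')): A:[] B:[pong]
After 2 (send(from=B, to=A, msg='sync')): A:[sync] B:[pong]
After 3 (send(from=B, to=A, msg='hello')): A:[sync,hello] B:[pong]
After 4 (send(from=B, to=A, msg='ping')): A:[sync,hello,ping] B:[pong]
After 5 (process(A)): A:[hello,ping] B:[pong]
After 6 (send(from=A, to=B, msg='bye')): A:[hello,ping] B:[pong,bye]
After 7 (send(from=B, to=A, msg='stop')): A:[hello,ping,stop] B:[pong,bye]

pong,bye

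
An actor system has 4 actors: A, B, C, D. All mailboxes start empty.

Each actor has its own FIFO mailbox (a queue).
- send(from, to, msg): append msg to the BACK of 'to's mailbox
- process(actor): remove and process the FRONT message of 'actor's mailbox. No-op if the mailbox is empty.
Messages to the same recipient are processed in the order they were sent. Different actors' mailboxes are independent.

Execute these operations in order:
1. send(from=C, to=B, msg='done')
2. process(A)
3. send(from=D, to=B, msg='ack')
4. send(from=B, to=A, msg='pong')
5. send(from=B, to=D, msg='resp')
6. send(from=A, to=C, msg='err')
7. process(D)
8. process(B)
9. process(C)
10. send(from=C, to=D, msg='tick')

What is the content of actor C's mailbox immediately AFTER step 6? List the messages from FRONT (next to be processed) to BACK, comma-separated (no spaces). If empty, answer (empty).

After 1 (send(from=C, to=B, msg='done')): A:[] B:[done] C:[] D:[]
After 2 (process(A)): A:[] B:[done] C:[] D:[]
After 3 (send(from=D, to=B, msg='ack')): A:[] B:[done,ack] C:[] D:[]
After 4 (send(from=B, to=A, msg='pong')): A:[pong] B:[done,ack] C:[] D:[]
After 5 (send(from=B, to=D, msg='resp')): A:[pong] B:[done,ack] C:[] D:[resp]
After 6 (send(from=A, to=C, msg='err')): A:[pong] B:[done,ack] C:[err] D:[resp]

err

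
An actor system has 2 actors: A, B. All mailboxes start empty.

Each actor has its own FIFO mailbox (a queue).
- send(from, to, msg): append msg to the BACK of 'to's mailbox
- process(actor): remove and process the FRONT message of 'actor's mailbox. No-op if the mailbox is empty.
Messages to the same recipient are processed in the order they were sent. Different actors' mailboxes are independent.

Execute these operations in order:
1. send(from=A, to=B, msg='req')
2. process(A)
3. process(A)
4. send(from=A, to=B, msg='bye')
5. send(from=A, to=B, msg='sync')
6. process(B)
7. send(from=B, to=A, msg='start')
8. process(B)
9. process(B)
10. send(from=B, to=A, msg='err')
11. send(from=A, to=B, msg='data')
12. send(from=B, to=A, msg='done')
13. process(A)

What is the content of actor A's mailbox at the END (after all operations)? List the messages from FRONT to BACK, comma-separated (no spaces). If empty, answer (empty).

After 1 (send(from=A, to=B, msg='req')): A:[] B:[req]
After 2 (process(A)): A:[] B:[req]
After 3 (process(A)): A:[] B:[req]
After 4 (send(from=A, to=B, msg='bye')): A:[] B:[req,bye]
After 5 (send(from=A, to=B, msg='sync')): A:[] B:[req,bye,sync]
After 6 (process(B)): A:[] B:[bye,sync]
After 7 (send(from=B, to=A, msg='start')): A:[start] B:[bye,sync]
After 8 (process(B)): A:[start] B:[sync]
After 9 (process(B)): A:[start] B:[]
After 10 (send(from=B, to=A, msg='err')): A:[start,err] B:[]
After 11 (send(from=A, to=B, msg='data')): A:[start,err] B:[data]
After 12 (send(from=B, to=A, msg='done')): A:[start,err,done] B:[data]
After 13 (process(A)): A:[err,done] B:[data]

Answer: err,done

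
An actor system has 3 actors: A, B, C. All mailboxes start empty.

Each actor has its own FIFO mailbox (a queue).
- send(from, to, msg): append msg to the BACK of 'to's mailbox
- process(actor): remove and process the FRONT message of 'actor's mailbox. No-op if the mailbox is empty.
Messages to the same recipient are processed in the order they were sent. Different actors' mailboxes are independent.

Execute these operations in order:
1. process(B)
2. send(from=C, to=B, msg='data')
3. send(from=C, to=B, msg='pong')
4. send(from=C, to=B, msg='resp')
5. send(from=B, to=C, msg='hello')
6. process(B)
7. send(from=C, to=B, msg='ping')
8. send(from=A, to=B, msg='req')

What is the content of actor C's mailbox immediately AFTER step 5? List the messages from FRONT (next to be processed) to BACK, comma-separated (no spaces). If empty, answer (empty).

After 1 (process(B)): A:[] B:[] C:[]
After 2 (send(from=C, to=B, msg='data')): A:[] B:[data] C:[]
After 3 (send(from=C, to=B, msg='pong')): A:[] B:[data,pong] C:[]
After 4 (send(from=C, to=B, msg='resp')): A:[] B:[data,pong,resp] C:[]
After 5 (send(from=B, to=C, msg='hello')): A:[] B:[data,pong,resp] C:[hello]

hello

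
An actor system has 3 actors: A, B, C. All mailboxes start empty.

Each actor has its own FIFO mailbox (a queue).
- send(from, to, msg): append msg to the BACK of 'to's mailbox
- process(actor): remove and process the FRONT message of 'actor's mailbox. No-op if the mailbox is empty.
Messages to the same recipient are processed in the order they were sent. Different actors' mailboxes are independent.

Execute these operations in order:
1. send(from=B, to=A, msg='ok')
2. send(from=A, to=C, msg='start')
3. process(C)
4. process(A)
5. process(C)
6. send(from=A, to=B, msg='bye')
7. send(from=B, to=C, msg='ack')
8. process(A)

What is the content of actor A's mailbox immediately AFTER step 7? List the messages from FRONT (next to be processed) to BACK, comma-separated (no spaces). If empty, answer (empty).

After 1 (send(from=B, to=A, msg='ok')): A:[ok] B:[] C:[]
After 2 (send(from=A, to=C, msg='start')): A:[ok] B:[] C:[start]
After 3 (process(C)): A:[ok] B:[] C:[]
After 4 (process(A)): A:[] B:[] C:[]
After 5 (process(C)): A:[] B:[] C:[]
After 6 (send(from=A, to=B, msg='bye')): A:[] B:[bye] C:[]
After 7 (send(from=B, to=C, msg='ack')): A:[] B:[bye] C:[ack]

(empty)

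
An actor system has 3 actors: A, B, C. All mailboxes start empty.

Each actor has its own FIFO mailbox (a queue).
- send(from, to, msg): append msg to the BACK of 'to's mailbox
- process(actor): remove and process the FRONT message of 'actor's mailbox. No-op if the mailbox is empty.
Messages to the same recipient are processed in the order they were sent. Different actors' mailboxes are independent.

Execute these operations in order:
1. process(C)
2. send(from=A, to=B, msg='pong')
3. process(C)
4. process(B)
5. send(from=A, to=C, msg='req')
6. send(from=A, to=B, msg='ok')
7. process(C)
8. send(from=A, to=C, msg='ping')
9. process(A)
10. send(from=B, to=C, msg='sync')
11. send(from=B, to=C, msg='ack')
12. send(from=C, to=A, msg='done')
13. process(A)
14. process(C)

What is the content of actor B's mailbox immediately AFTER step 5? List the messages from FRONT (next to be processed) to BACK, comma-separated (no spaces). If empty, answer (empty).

After 1 (process(C)): A:[] B:[] C:[]
After 2 (send(from=A, to=B, msg='pong')): A:[] B:[pong] C:[]
After 3 (process(C)): A:[] B:[pong] C:[]
After 4 (process(B)): A:[] B:[] C:[]
After 5 (send(from=A, to=C, msg='req')): A:[] B:[] C:[req]

(empty)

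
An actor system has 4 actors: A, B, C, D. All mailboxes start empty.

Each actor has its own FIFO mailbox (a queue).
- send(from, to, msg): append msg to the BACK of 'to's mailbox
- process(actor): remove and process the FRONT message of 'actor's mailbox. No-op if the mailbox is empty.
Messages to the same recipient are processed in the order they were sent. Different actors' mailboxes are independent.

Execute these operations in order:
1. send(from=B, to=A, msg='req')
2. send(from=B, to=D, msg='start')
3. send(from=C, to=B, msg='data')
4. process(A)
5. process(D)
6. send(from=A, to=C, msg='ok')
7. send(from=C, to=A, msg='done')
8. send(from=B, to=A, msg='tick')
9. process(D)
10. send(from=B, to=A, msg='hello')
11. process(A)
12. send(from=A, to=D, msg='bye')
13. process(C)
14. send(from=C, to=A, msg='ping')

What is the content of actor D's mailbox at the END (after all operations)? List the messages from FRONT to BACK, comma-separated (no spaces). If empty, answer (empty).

Answer: bye

Derivation:
After 1 (send(from=B, to=A, msg='req')): A:[req] B:[] C:[] D:[]
After 2 (send(from=B, to=D, msg='start')): A:[req] B:[] C:[] D:[start]
After 3 (send(from=C, to=B, msg='data')): A:[req] B:[data] C:[] D:[start]
After 4 (process(A)): A:[] B:[data] C:[] D:[start]
After 5 (process(D)): A:[] B:[data] C:[] D:[]
After 6 (send(from=A, to=C, msg='ok')): A:[] B:[data] C:[ok] D:[]
After 7 (send(from=C, to=A, msg='done')): A:[done] B:[data] C:[ok] D:[]
After 8 (send(from=B, to=A, msg='tick')): A:[done,tick] B:[data] C:[ok] D:[]
After 9 (process(D)): A:[done,tick] B:[data] C:[ok] D:[]
After 10 (send(from=B, to=A, msg='hello')): A:[done,tick,hello] B:[data] C:[ok] D:[]
After 11 (process(A)): A:[tick,hello] B:[data] C:[ok] D:[]
After 12 (send(from=A, to=D, msg='bye')): A:[tick,hello] B:[data] C:[ok] D:[bye]
After 13 (process(C)): A:[tick,hello] B:[data] C:[] D:[bye]
After 14 (send(from=C, to=A, msg='ping')): A:[tick,hello,ping] B:[data] C:[] D:[bye]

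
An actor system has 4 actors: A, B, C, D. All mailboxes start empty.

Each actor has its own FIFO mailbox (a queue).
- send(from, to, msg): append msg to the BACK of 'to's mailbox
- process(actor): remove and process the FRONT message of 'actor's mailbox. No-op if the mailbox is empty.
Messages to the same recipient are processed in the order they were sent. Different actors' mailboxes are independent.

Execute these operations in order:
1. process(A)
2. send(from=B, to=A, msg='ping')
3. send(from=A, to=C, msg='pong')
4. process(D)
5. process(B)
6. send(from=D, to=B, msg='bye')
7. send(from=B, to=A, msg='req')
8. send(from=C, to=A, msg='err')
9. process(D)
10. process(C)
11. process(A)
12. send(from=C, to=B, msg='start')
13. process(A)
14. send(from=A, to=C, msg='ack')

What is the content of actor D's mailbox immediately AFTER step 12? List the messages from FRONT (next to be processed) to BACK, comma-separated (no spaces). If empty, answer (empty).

After 1 (process(A)): A:[] B:[] C:[] D:[]
After 2 (send(from=B, to=A, msg='ping')): A:[ping] B:[] C:[] D:[]
After 3 (send(from=A, to=C, msg='pong')): A:[ping] B:[] C:[pong] D:[]
After 4 (process(D)): A:[ping] B:[] C:[pong] D:[]
After 5 (process(B)): A:[ping] B:[] C:[pong] D:[]
After 6 (send(from=D, to=B, msg='bye')): A:[ping] B:[bye] C:[pong] D:[]
After 7 (send(from=B, to=A, msg='req')): A:[ping,req] B:[bye] C:[pong] D:[]
After 8 (send(from=C, to=A, msg='err')): A:[ping,req,err] B:[bye] C:[pong] D:[]
After 9 (process(D)): A:[ping,req,err] B:[bye] C:[pong] D:[]
After 10 (process(C)): A:[ping,req,err] B:[bye] C:[] D:[]
After 11 (process(A)): A:[req,err] B:[bye] C:[] D:[]
After 12 (send(from=C, to=B, msg='start')): A:[req,err] B:[bye,start] C:[] D:[]

(empty)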